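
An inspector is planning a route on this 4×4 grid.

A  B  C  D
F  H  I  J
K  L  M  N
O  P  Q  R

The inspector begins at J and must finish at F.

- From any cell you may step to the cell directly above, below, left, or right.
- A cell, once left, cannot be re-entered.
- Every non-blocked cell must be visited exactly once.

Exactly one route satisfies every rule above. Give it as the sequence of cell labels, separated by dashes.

J - D - C - I - M - N - R - Q - P - O - K - L - H - B - A - F

Need to visit all 16 open cells exactly once, starting at J and ending at F.
Cell R has only two open neighbours (N and Q), so the path must pass straight through it: one of those is the cell it's entered from and the other is where it exits.
Route from J: up to D, left to C, 2× down (reaching M), right to N, down to R, 3× left (reaching O), up to K, right to L, 2× up (reaching B), left to A, down to F — 15 moves in all.
Check: all 16 open cells covered.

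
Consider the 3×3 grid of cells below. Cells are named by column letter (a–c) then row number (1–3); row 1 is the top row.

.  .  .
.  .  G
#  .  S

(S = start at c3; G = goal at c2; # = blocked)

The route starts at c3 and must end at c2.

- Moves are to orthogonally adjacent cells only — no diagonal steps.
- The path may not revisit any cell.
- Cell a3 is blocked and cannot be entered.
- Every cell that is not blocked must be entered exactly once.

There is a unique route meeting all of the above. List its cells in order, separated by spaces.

Need to visit all 8 open cells exactly once, starting at c3 and ending at c2.
Route from c3: left to b3, up to b2, left to a2, up to a1, 2× right (reaching c1), down to c2 — 7 moves in all.
Check: all 8 open cells covered.

c3 b3 b2 a2 a1 b1 c1 c2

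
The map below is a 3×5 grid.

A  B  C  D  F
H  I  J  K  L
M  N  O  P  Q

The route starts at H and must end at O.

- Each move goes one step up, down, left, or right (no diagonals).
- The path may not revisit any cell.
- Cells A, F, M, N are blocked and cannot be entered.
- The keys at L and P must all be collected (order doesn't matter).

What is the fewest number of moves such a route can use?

Any route passes through L and P in some order between H and O. Summing Manhattan distances along each leg and taking the cheapest ordering (H → L → P → O) gives a lower bound of 4 + 2 + 1 = 7 moves.
A route of 7 moves achieves this: H → I → J → K → L → Q → P → O.
Since 7 matches the lower bound, it is optimal.

7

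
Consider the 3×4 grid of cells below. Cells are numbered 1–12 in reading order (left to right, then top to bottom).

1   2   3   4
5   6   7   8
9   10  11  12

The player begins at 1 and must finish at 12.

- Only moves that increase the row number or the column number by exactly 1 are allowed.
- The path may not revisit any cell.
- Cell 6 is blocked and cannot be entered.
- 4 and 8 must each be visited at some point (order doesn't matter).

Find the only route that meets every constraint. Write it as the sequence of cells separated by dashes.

1 - 2 - 3 - 4 - 8 - 12

Moves only go right or down, so the column and row indices never decrease.
Route from 1: right 3 to 4, down 2 to 12 — 5 moves in all.
Check: all required cells visited.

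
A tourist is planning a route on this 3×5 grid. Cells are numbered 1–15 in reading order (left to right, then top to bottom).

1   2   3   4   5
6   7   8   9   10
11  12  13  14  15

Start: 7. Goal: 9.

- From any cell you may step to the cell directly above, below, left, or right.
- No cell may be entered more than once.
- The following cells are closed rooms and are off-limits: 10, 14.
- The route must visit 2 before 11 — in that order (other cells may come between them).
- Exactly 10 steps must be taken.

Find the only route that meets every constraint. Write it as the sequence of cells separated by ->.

The waypoints must appear in the order 2, 11, with no cell reused.
Route from 7: up to 2, left to 1, 2× down (reaching 11), 2× right (reaching 13), 2× up (reaching 3), right to 4, down to 9 — 10 moves in all.
Check: order respected (2 at step 1, 11 at step 4); 10 moves as required.

7 -> 2 -> 1 -> 6 -> 11 -> 12 -> 13 -> 8 -> 3 -> 4 -> 9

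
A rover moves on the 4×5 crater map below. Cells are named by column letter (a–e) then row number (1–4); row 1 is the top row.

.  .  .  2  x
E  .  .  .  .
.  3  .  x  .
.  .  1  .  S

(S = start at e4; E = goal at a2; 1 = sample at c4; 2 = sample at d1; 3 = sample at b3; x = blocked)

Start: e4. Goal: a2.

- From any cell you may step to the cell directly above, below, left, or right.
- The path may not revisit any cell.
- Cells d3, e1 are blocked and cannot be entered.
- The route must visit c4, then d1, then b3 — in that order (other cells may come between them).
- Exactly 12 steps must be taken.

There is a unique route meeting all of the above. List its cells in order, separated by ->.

The waypoints must appear in the order c4, d1, b3, with no cell reused.
Route from e4: 2× left (reaching c4), 2× up (reaching c2), right to d2, up to d1, 2× left (reaching b1), 2× down (reaching b3), left to a3, up to a2 — 12 moves in all.
Check: order respected (1 at step 2, 2 at step 6, 3 at step 10); 12 moves as required.

e4 -> d4 -> c4 -> c3 -> c2 -> d2 -> d1 -> c1 -> b1 -> b2 -> b3 -> a3 -> a2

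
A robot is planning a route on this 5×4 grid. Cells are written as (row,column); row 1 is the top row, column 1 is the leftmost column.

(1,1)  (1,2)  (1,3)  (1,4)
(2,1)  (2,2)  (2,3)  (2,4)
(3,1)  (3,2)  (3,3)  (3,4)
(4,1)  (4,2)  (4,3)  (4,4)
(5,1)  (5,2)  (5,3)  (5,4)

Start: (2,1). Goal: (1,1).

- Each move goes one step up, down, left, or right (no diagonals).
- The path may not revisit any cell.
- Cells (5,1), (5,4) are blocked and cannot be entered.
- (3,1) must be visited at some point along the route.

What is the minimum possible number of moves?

Any route passes through (3,1) somewhere between (2,1) and (1,1). Summing Manhattan distances along the two legs ((2,1) → (3,1) → (1,1)) gives a lower bound of 1 + 2 = 3 moves.
The shortest route satisfying every rule uses 5 moves: (2,1) → (3,1) → (3,2) → (2,2) → (1,2) → (1,1).
The no-revisit rule (legs can't share cells) pushes the minimum above the 3-move bound; an exhaustive check rules out every length from 3 to 4, leaving 5 as the minimum.

5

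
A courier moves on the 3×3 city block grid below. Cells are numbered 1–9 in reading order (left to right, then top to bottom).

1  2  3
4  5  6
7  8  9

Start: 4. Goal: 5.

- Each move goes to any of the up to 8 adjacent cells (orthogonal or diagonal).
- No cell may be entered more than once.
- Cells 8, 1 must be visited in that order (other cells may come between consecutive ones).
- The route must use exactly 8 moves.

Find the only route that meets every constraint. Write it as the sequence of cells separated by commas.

The waypoints must appear in the order 8, 1, with no cell reused.
Route from 4: down 1 to 7, right 2 to 9, up 2 to 3, left 2 to 1, down-right 1 to 5 — 8 moves in all.
Check: order respected (8 at step 2, 1 at step 7); 8 moves as required.

4, 7, 8, 9, 6, 3, 2, 1, 5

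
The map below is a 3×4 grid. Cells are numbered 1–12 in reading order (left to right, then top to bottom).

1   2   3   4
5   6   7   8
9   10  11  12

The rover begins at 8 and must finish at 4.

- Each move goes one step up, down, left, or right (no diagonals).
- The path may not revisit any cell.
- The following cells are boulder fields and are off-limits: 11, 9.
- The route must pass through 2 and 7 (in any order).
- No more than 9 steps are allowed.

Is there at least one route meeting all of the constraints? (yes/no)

yes

One route that works: 8 → 7 → 6 → 2 → 3 → 4.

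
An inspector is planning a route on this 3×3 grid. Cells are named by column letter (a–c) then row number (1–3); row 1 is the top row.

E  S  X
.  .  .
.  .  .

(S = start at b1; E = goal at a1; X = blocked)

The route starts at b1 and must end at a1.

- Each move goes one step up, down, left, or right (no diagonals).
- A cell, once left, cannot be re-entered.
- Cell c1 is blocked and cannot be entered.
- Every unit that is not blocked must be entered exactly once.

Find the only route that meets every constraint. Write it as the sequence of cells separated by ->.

Need to visit all 8 open cells exactly once, starting at b1 and ending at a1.
Cell a3 has only two open neighbours (a2 and b3), so the path must pass straight through it: one of those is the cell it's entered from and the other is where it exits.
Route from b1: down to b2, right to c2, down to c3, 2× left (reaching a3), 2× up (reaching a1) — 7 moves in all.
Check: all 8 open cells covered.

b1 -> b2 -> c2 -> c3 -> b3 -> a3 -> a2 -> a1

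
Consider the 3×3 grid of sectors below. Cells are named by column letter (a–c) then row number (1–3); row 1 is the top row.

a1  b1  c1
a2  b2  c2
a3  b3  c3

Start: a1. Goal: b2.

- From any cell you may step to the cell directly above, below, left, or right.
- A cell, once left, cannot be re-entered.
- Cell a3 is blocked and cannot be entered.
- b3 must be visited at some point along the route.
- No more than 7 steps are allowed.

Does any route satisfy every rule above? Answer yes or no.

yes

One route that works: a1 → b1 → c1 → c2 → c3 → b3 → b2.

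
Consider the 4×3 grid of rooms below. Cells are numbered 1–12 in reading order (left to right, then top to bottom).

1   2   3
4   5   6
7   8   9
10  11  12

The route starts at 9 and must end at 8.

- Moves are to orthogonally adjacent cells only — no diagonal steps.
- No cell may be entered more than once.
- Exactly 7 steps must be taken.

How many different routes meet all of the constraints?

Need simple routes of exactly 7 moves from 9 to 8 (Manhattan distance 1, so 3 moves are spent on a detour and 3 undoing it).
Enumerating: 9 6 3 2 5 4 7 8 | 9 6 3 2 1 4 7 8 | 9 6 3 2 1 4 5 8 | 9 6 5 2 1 4 7 8 | 9 6 5 4 7 10 11 8 | 9 12 11 10 7 4 5 8.
That gives 6 routes.

6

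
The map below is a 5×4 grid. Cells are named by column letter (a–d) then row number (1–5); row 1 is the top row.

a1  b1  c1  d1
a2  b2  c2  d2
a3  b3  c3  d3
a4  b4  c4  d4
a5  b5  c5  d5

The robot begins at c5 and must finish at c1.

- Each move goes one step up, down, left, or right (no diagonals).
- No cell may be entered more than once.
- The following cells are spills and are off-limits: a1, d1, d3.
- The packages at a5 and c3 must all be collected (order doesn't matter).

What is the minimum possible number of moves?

8

Any route passes through a5 and c3 in some order between c5 and c1. Summing Manhattan distances along each leg and taking the cheapest ordering (c5 → a5 → c3 → c1) gives a lower bound of 2 + 4 + 2 = 8 moves.
A route of 8 moves achieves this: c5 → b5 → a5 → a4 → a3 → b3 → c3 → c2 → c1.
Since 8 matches the lower bound, it is optimal.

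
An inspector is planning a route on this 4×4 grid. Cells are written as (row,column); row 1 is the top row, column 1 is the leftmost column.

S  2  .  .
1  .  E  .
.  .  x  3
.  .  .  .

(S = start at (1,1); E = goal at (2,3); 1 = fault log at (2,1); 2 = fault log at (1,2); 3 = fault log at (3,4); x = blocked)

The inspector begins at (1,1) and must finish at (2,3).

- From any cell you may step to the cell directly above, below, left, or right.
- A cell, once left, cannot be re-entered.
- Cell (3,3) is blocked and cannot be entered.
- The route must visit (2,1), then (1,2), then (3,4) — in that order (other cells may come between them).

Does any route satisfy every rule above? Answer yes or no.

Ignoring the required order, 8 revisit-free routes from (1,1) to (2,3) pass through all of (2,1), (1,2), and (3,4); the waypoint orders that occur are (1,2) → (2,1) → (3,4) (4); (2,1) → (3,4) → (1,2) (2); (1,2) → (3,4) → (2,1) (2) — never (2,1) → (1,2) → (3,4).

no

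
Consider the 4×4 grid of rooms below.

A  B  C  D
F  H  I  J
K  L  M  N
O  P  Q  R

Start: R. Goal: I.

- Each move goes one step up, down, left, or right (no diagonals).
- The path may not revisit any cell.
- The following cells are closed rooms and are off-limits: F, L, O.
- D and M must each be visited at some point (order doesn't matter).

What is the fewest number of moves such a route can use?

Any route passes through D and M in some order between R and I. Summing Manhattan distances along each leg and taking the cheapest ordering (R → D → M → I) gives a lower bound of 3 + 3 + 1 = 7 moves.
A route of 7 moves achieves this: R → Q → M → N → J → D → C → I.
Since 7 matches the lower bound, it is optimal.

7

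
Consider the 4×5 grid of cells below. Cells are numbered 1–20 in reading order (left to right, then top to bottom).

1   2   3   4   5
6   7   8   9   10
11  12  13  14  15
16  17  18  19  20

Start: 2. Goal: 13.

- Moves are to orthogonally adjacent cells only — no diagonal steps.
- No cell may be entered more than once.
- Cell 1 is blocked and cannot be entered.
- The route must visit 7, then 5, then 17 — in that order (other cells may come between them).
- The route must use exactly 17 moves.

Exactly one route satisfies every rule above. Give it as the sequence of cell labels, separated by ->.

The waypoints must appear in the order 7, 5, 17, with no cell reused.
Route from 2: down 1 to 7, right 1 to 8, up 1 to 3, right 2 to 5, down 1 to 10, left 1 to 9, down 1 to 14, right 1 to 15, down 1 to 20, left 4 to 16, up 1 to 11, right 2 to 13 — 17 moves in all.
Check: order respected (7 at step 1, 5 at step 5, 17 at step 13); 17 moves as required.

2 -> 7 -> 8 -> 3 -> 4 -> 5 -> 10 -> 9 -> 14 -> 15 -> 20 -> 19 -> 18 -> 17 -> 16 -> 11 -> 12 -> 13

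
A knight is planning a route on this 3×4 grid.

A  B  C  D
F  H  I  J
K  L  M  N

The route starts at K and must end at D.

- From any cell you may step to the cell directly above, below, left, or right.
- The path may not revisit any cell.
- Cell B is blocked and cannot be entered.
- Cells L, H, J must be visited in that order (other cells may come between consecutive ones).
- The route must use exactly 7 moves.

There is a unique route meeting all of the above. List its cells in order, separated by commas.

K, L, H, I, M, N, J, D

The waypoints must appear in the order L, H, J, with no cell reused.
Route from K: right to L, up to H, right to I, down to M, right to N, 2× up (reaching D) — 7 moves in all.
Check: order respected (L at step 1, H at step 2, J at step 6); 7 moves as required.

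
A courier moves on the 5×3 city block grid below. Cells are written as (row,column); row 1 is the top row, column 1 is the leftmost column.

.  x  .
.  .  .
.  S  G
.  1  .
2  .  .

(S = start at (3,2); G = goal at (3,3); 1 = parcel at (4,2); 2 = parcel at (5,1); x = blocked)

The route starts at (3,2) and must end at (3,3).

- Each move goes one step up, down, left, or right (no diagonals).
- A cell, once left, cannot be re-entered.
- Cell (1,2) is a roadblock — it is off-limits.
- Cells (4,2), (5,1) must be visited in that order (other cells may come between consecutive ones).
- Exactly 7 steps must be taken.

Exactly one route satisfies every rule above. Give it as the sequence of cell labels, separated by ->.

The waypoints must appear in the order (4,2), (5,1), with no cell reused.
Route from (3,2): down to (4,2), left to (4,1), down to (5,1), 2× right (reaching (5,3)), 2× up (reaching (3,3)) — 7 moves in all.
Check: order respected (1 at step 1, 2 at step 3); 7 moves as required.

(3,2) -> (4,2) -> (4,1) -> (5,1) -> (5,2) -> (5,3) -> (4,3) -> (3,3)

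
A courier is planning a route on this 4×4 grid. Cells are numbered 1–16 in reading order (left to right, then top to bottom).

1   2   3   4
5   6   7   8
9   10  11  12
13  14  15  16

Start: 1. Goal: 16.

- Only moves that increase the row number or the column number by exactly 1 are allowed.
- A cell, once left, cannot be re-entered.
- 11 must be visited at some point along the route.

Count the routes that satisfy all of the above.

A right/down-only route from 1 to 16 makes exactly 3 down-moves and 3 right-moves in some order.
With no other constraints that would be C(6,3) = 20 routes.
Split at 11 and multiply the segment counts: 1→11: 6; 11→16: 2; product = 12.
That gives 12 routes.

12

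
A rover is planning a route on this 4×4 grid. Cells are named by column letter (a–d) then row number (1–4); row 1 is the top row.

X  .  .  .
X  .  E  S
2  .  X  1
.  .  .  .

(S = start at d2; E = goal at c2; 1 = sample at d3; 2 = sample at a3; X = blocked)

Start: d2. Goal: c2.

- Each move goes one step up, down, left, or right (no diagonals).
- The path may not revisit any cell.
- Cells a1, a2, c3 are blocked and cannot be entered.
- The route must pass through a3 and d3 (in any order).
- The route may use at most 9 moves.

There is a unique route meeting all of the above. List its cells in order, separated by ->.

d2 -> d3 -> d4 -> c4 -> b4 -> a4 -> a3 -> b3 -> b2 -> c2

Any route must reach a3 and d3 and still end at c2 within 9 moves, so the order of the required stops is forced.
Route from d2: 2× down (reaching d4), 3× left (reaching a4), up to a3, right to b3, up to b2, right to c2 — 9 moves in all.
Check: all required cells visited; 9 ≤ 9 moves.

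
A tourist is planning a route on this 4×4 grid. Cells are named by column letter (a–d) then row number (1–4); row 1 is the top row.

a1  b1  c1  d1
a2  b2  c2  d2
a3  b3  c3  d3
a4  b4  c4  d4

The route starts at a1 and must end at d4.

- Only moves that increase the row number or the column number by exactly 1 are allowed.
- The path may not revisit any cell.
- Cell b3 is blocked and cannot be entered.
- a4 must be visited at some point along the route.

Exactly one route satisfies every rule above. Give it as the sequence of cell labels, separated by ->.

Moves only go right or down, so the column and row indices never decrease.
Route from a1: down 3 to a4, right 3 to d4 — 6 moves in all.
Check: all required cells visited.

a1 -> a2 -> a3 -> a4 -> b4 -> c4 -> d4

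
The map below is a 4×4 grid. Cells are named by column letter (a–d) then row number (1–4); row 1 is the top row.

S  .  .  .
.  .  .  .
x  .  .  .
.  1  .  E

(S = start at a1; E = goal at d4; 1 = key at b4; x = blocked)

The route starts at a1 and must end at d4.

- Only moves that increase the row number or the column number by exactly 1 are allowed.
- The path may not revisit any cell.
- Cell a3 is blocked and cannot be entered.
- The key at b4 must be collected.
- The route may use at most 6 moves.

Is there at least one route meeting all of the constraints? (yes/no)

yes

One route that works: a1 → a2 → b2 → b3 → b4 → c4 → d4.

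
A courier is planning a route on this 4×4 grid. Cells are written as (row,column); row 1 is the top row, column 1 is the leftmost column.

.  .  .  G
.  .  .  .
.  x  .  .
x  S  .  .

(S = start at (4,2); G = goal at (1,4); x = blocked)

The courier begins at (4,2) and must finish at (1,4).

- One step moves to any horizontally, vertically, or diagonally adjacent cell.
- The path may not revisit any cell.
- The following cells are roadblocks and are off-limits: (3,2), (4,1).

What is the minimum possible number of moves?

3

With diagonal moves allowed, the Chebyshev distance max(|Δrow|,|Δcol|) from (4,2) to (1,4) is 3, so at least 3 moves are needed.
A route of 3 moves achieves this: (4,2) → (3,3) → (2,3) → (1,4).
Since 3 matches the lower bound, it is optimal.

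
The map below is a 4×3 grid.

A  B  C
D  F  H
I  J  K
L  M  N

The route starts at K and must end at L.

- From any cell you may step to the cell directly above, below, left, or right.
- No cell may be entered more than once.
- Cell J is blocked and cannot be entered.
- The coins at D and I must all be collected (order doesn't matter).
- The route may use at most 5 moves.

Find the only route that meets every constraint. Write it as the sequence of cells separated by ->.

The 5-move cap with required stops at D, I leaves no slack for detours.
Route from K: up to H, 2× left (reaching D), 2× down (reaching L) — 5 moves in all.
Check: all required cells visited; 5 ≤ 5 moves.

K -> H -> F -> D -> I -> L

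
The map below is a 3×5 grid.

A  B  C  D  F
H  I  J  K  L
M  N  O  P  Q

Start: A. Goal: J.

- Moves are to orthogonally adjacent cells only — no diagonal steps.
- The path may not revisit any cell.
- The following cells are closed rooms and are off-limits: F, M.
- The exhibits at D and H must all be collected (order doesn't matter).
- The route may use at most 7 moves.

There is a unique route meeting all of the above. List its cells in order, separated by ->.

Any route must reach D and H and still end at J within 7 moves, so the order of the required stops is forced.
Route from A: down to H, right to I, up to B, 2× right (reaching D), down to K, left to J — 7 moves in all.
Check: all required cells visited; 7 ≤ 7 moves.

A -> H -> I -> B -> C -> D -> K -> J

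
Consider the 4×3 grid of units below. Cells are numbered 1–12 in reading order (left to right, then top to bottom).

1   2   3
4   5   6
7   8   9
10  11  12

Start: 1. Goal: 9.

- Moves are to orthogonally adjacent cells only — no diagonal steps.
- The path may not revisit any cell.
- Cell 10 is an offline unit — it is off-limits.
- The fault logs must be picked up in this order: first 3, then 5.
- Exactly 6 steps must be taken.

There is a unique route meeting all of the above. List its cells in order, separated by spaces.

The waypoints must appear in the order 3, 5, with no cell reused.
Route from 1: 2× right (reaching 3), down to 6, left to 5, down to 8, right to 9 — 6 moves in all.
Check: order respected (3 at step 2, 5 at step 4); 6 moves as required.

1 2 3 6 5 8 9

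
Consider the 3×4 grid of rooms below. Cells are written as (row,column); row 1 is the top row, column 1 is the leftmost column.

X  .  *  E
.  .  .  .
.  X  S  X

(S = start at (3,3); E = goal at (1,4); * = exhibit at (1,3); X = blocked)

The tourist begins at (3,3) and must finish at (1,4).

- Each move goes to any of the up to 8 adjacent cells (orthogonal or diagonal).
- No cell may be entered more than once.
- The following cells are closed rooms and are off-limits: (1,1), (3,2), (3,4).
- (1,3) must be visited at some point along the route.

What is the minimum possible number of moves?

3

Any route passes through (1,3) somewhere between (3,3) and (1,4). Summing Chebyshev distances along the two legs ((3,3) → (1,3) → (1,4)) gives a lower bound of 2 + 1 = 3 moves.
A route of 3 moves achieves this: (3,3) → (2,2) → (1,3) → (1,4).
Since 3 matches the lower bound, it is optimal.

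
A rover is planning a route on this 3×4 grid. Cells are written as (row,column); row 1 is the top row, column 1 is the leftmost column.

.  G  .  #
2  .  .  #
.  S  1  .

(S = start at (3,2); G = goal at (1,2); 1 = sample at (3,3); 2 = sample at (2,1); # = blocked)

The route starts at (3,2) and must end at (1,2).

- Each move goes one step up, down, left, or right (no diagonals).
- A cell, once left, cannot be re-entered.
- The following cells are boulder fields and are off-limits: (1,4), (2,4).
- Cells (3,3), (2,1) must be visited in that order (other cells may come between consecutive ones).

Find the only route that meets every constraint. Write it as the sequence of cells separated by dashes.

(3,2) - (3,3) - (2,3) - (2,2) - (2,1) - (1,1) - (1,2)

The waypoints must appear in the order (3,3), (2,1), with no cell reused.
Route from (3,2): right 1 to (3,3), up 1 to (2,3), left 2 to (2,1), up 1 to (1,1), right 1 to (1,2) — 6 moves in all.
Check: order respected (1 at step 1, 2 at step 4).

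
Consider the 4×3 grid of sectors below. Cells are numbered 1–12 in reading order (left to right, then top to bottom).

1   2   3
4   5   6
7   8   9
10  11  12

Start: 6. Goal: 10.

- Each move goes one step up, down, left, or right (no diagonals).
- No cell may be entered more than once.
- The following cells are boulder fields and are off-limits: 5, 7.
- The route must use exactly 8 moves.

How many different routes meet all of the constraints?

0

Need simple routes of exactly 8 moves from 6 to 10 (Manhattan distance 4, so 2 moves are spent on a detour and 2 undoing it).
No route satisfies every constraint, so the count is 0.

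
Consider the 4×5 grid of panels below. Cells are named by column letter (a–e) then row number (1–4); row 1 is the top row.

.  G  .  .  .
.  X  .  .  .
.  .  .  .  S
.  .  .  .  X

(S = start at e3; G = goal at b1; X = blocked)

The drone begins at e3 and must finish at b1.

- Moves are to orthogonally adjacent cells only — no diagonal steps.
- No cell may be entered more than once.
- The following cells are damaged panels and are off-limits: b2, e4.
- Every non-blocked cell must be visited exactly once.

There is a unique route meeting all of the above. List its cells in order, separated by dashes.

Need to visit all 18 open cells exactly once, starting at e3 and ending at b1.
Cell a2 has only two open neighbours (a1 and a3), so the path must pass straight through it: one of those is the cell it's entered from and the other is where it exits.
Route from e3: up 2 to e1, left 2 to c1, down 1 to c2, right 1 to d2, down 2 to d4, left 1 to c4, up 1 to c3, left 1 to b3, down 1 to b4, left 1 to a4, up 3 to a1, right 1 to b1 — 17 moves in all.
Check: all 18 open cells covered.

e3 - e2 - e1 - d1 - c1 - c2 - d2 - d3 - d4 - c4 - c3 - b3 - b4 - a4 - a3 - a2 - a1 - b1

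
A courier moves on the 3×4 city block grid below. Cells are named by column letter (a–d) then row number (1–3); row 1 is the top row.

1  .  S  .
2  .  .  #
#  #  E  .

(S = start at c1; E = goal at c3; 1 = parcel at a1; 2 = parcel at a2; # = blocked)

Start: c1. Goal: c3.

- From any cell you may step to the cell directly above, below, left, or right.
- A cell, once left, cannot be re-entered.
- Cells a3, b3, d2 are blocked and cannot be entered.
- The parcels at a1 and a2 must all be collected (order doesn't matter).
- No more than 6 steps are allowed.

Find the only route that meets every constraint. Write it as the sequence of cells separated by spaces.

c1 b1 a1 a2 b2 c2 c3

The 6-move cap with required stops at a1, a2 leaves no slack for detours.
Route from c1: left 2 to a1, down 1 to a2, right 2 to c2, down 1 to c3 — 6 moves in all.
Check: all required cells visited; 6 ≤ 6 moves.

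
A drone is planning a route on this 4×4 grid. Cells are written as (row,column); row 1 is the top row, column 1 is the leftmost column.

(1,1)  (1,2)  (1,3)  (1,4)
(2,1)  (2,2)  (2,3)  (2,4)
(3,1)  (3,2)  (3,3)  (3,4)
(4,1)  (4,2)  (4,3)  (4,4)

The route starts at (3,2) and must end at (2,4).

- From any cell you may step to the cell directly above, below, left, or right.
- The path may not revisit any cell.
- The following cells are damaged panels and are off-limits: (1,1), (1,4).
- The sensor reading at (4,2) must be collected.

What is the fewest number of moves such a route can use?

5

Any route passes through (4,2) somewhere between (3,2) and (2,4). Summing Manhattan distances along the two legs ((3,2) → (4,2) → (2,4)) gives a lower bound of 1 + 4 = 5 moves.
A route of 5 moves achieves this: (3,2) → (4,2) → (4,3) → (3,3) → (2,3) → (2,4).
Since 5 matches the lower bound, it is optimal.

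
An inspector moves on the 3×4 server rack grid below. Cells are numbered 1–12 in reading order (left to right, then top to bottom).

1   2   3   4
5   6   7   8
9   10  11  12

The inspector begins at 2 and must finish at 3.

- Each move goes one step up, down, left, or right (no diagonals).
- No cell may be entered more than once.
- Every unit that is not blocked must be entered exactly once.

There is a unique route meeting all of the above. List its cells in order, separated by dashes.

Need to visit all 12 open cells exactly once, starting at 2 and ending at 3.
Cell 12 has only two open neighbours (8 and 11), so the path must pass straight through it: one of those is the cell it's entered from and the other is where it exits.
Route from 2: left 1 to 1, down 2 to 9, right 1 to 10, up 1 to 6, right 1 to 7, down 1 to 11, right 1 to 12, up 2 to 4, left 1 to 3 — 11 moves in all.
Check: all 12 open cells covered.

2 - 1 - 5 - 9 - 10 - 6 - 7 - 11 - 12 - 8 - 4 - 3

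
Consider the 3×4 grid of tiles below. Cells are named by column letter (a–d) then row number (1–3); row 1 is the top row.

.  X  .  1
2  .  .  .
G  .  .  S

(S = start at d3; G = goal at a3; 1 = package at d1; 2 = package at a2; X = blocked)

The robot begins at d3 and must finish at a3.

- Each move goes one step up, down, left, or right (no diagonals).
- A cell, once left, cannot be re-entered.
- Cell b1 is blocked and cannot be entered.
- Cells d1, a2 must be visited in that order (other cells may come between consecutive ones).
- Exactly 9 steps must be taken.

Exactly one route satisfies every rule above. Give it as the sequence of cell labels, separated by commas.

d3, d2, d1, c1, c2, c3, b3, b2, a2, a3

The waypoints must appear in the order d1, a2, with no cell reused.
Route from d3: 2× up (reaching d1), left to c1, 2× down (reaching c3), left to b3, up to b2, left to a2, down to a3 — 9 moves in all.
Check: order respected (1 at step 2, 2 at step 8); 9 moves as required.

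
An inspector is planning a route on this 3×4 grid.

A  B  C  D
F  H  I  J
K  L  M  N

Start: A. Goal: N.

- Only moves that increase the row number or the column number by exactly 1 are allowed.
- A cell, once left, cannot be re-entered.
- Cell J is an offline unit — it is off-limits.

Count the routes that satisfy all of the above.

6

A right/down-only route from A to N makes exactly 2 down-moves and 3 right-moves in some order.
With no other constraints that would be C(5,2) = 10 routes.
Subtract routes through each blocked cell (inclusion–exclusion for overlaps): − through J: 4 → 6.
That gives 6 routes.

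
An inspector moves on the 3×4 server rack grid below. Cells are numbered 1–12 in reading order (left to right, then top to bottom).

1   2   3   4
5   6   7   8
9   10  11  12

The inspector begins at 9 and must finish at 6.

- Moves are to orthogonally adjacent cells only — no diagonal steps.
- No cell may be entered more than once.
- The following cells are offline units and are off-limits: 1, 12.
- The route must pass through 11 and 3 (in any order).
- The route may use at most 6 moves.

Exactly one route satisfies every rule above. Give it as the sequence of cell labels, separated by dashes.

9 - 10 - 11 - 7 - 3 - 2 - 6

The 6-move cap with required stops at 11, 3 leaves no slack for detours.
Route from 9: 2× right (reaching 11), 2× up (reaching 3), left to 2, down to 6 — 6 moves in all.
Check: all required cells visited; 6 ≤ 6 moves.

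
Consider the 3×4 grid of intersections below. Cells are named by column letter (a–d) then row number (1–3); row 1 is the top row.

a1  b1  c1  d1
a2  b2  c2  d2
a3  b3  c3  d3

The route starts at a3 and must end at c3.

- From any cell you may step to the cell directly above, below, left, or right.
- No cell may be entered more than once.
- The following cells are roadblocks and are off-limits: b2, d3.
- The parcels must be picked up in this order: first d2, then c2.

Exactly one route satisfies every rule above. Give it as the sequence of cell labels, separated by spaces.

The waypoints must appear in the order d2, c2, with no cell reused.
Route from a3: up 2 to a1, right 3 to d1, down 1 to d2, left 1 to c2, down 1 to c3 — 8 moves in all.
Check: order respected (d2 at step 6, c2 at step 7).

a3 a2 a1 b1 c1 d1 d2 c2 c3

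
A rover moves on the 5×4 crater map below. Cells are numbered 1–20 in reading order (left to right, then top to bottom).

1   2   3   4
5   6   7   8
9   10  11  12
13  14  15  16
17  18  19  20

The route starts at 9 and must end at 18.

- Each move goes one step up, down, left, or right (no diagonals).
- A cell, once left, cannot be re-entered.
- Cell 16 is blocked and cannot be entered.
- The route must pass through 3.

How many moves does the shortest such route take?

9

Any route passes through 3 somewhere between 9 and 18. Summing Manhattan distances along the two legs (9 → 3 → 18) gives a lower bound of 4 + 5 = 9 moves.
A route of 9 moves achieves this: 9 → 5 → 1 → 2 → 3 → 7 → 11 → 15 → 19 → 18.
Since 9 matches the lower bound, it is optimal.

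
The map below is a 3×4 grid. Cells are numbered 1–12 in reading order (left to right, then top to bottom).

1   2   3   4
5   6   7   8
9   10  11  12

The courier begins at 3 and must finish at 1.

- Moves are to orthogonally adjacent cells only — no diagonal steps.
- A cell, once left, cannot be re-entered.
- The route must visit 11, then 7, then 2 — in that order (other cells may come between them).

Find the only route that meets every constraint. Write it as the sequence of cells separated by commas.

3, 4, 8, 12, 11, 7, 6, 2, 1

The waypoints must appear in the order 11, 7, 2, with no cell reused.
Route from 3: right to 4, 2× down (reaching 12), left to 11, up to 7, left to 6, up to 2, left to 1 — 8 moves in all.
Check: order respected (11 at step 4, 7 at step 5, 2 at step 7).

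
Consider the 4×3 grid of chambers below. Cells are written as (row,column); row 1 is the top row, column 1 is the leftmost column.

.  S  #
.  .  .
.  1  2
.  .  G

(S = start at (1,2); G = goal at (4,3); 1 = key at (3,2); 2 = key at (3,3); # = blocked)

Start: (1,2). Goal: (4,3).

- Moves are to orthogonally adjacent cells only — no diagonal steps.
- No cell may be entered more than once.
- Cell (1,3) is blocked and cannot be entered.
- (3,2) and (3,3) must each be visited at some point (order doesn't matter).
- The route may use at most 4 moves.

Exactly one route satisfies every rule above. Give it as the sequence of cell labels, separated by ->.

(1,2) -> (2,2) -> (3,2) -> (3,3) -> (4,3)

The budget equals the shortest possible length, so every move has to be on a shortest route through the required cells.
Route from (1,2): 2× down (reaching (3,2)), right to (3,3), down to (4,3) — 4 moves in all.
Check: all required cells visited; 4 ≤ 4 moves.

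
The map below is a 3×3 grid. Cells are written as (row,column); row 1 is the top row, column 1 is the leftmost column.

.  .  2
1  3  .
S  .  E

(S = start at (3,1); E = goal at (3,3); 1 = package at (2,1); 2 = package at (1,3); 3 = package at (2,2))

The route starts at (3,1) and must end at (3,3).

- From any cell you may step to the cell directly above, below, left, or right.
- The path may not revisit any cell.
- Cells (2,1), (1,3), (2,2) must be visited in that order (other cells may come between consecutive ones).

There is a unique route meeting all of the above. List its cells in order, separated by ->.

(3,1) -> (2,1) -> (1,1) -> (1,2) -> (1,3) -> (2,3) -> (2,2) -> (3,2) -> (3,3)

The waypoints must appear in the order (2,1), (1,3), (2,2), with no cell reused.
Route from (3,1): 2× up (reaching (1,1)), 2× right (reaching (1,3)), down to (2,3), left to (2,2), down to (3,2), right to (3,3) — 8 moves in all.
Check: order respected (1 at step 1, 2 at step 4, 3 at step 6).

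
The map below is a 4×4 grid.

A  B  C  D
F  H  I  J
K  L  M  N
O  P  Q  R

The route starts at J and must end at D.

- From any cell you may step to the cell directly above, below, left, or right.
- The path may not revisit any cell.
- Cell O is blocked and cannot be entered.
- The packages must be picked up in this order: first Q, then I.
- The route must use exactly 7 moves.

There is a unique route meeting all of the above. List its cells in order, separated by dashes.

The waypoints must appear in the order Q, I, with no cell reused.
Route from J: 2× down (reaching R), left to Q, 3× up (reaching C), right to D — 7 moves in all.
Check: order respected (Q at step 3, I at step 5); 7 moves as required.

J - N - R - Q - M - I - C - D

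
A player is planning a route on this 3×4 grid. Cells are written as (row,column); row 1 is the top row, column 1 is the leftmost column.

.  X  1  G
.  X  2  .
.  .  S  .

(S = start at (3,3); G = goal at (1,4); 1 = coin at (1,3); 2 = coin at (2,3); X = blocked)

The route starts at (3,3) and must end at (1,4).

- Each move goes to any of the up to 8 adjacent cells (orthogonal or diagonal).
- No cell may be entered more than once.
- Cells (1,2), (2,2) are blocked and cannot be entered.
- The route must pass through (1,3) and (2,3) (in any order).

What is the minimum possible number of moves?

Any route passes through (1,3) and (2,3) in some order between (3,3) and (1,4). Summing Chebyshev distances along each leg and taking the cheapest ordering ((3,3) → (2,3) → (1,3) → (1,4)) gives a lower bound of 1 + 1 + 1 = 3 moves.
A route of 3 moves achieves this: (3,3) → (2,3) → (1,3) → (1,4).
Since 3 matches the lower bound, it is optimal.

3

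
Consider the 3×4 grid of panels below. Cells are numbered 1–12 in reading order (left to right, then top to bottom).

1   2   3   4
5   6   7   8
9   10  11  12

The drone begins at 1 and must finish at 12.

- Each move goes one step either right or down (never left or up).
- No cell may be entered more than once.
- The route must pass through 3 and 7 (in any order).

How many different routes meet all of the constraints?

A right/down-only route from 1 to 12 makes exactly 2 down-moves and 3 right-moves in some order.
With no other constraints that would be C(5,2) = 10 routes.
A monotone route can only reach the required cells in the order 3, 7, so split there and multiply the segment counts: 1→3: 1; 3→7: 1; 7→12: 2; product = 2.
That gives 2 routes.

2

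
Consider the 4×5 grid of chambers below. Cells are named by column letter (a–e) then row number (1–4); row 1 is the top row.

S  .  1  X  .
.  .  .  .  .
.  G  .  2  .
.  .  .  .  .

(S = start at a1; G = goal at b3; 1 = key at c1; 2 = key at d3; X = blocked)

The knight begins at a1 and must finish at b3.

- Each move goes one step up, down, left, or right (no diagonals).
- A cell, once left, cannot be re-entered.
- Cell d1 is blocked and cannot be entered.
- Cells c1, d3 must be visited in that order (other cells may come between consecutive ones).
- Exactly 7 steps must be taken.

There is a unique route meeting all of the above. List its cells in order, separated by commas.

a1, b1, c1, c2, d2, d3, c3, b3

The waypoints must appear in the order c1, d3, with no cell reused.
Route from a1: 2× right (reaching c1), down to c2, right to d2, down to d3, 2× left (reaching b3) — 7 moves in all.
Check: order respected (1 at step 2, 2 at step 5); 7 moves as required.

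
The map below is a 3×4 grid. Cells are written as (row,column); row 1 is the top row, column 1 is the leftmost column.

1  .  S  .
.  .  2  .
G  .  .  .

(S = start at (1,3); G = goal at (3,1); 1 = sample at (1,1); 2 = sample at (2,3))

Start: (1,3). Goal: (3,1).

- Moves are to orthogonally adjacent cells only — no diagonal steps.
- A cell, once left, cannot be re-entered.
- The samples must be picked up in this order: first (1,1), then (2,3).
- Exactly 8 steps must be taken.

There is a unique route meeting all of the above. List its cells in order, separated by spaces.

The waypoints must appear in the order (1,1), (2,3), with no cell reused.
Route from (1,3): 2× left (reaching (1,1)), down to (2,1), 2× right (reaching (2,3)), down to (3,3), 2× left (reaching (3,1)) — 8 moves in all.
Check: order respected (1 at step 2, 2 at step 5); 8 moves as required.

(1,3) (1,2) (1,1) (2,1) (2,2) (2,3) (3,3) (3,2) (3,1)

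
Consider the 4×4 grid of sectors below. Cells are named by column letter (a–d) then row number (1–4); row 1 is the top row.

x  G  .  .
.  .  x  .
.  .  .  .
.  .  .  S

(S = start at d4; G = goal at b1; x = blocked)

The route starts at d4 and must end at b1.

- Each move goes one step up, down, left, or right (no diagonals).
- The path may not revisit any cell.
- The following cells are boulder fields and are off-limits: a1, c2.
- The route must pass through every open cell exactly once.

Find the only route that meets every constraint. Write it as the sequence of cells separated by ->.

Need to visit all 14 open cells exactly once, starting at d4 and ending at b1.
Cell d1 has only two open neighbours (d2 and c1), so the path must pass straight through it: one of those is the cell it's entered from and the other is where it exits.
Route from d4: left 3 to a4, up 2 to a2, right 1 to b2, down 1 to b3, right 2 to d3, up 2 to d1, left 2 to b1 — 13 moves in all.
Check: all 14 open cells covered.

d4 -> c4 -> b4 -> a4 -> a3 -> a2 -> b2 -> b3 -> c3 -> d3 -> d2 -> d1 -> c1 -> b1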